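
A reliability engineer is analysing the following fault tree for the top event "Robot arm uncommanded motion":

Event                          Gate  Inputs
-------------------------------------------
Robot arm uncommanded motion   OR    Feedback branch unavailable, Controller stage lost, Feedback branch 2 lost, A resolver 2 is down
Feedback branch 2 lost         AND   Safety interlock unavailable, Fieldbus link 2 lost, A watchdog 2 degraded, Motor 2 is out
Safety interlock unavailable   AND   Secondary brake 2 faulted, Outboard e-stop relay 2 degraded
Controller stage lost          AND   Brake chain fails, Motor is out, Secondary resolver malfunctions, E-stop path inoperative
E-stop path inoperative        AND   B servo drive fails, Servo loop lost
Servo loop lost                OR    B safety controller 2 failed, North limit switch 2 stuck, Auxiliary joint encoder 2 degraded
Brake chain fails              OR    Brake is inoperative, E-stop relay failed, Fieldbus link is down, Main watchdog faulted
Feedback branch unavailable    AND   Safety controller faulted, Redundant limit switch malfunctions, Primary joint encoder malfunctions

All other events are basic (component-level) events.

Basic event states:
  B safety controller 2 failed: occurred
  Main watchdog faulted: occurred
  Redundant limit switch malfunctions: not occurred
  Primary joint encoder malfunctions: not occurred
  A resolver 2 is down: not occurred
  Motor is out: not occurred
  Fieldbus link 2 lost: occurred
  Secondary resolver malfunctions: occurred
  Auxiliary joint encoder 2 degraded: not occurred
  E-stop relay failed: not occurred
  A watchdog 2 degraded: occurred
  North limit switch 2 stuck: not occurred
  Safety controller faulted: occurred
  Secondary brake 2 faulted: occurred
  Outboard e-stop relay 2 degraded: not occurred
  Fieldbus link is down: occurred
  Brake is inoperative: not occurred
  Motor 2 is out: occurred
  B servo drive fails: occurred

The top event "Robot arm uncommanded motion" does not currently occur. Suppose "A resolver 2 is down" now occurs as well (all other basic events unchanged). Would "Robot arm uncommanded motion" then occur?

Yes

Counterfactual: set "A resolver 2 is down" to occurred.
Feedback branch unavailable [AND]: Safety controller faulted=occurs, Redundant limit switch malfunctions=not, Primary joint encoder malfunctions=not → not all inputs occur → does not occur.
Brake chain fails [OR]: Brake is inoperative=not, E-stop relay failed=not, Fieldbus link is down=occurs, Main watchdog faulted=occurs → at least one input occurs → occurs.
Servo loop lost [OR]: B safety controller 2 failed=occurs, North limit switch 2 stuck=not, Auxiliary joint encoder 2 degraded=not → at least one input occurs → occurs.
E-stop path inoperative [AND]: B servo drive fails=occurs, Servo loop lost=occurs → all inputs occur → occurs.
Controller stage lost [AND]: Brake chain fails=occurs, Motor is out=not, Secondary resolver malfunctions=occurs, E-stop path inoperative=occurs → not all inputs occur → does not occur.
Safety interlock unavailable [AND]: Secondary brake 2 faulted=occurs, Outboard e-stop relay 2 degraded=not → not all inputs occur → does not occur.
Feedback branch 2 lost [AND]: Safety interlock unavailable=not, Fieldbus link 2 lost=occurs, A watchdog 2 degraded=occurs, Motor 2 is out=occurs → not all inputs occur → does not occur.
Robot arm uncommanded motion [OR]: Feedback branch unavailable=not, Controller stage lost=not, Feedback branch 2 lost=not, A resolver 2 is down=occurs → at least one input occurs → occurs.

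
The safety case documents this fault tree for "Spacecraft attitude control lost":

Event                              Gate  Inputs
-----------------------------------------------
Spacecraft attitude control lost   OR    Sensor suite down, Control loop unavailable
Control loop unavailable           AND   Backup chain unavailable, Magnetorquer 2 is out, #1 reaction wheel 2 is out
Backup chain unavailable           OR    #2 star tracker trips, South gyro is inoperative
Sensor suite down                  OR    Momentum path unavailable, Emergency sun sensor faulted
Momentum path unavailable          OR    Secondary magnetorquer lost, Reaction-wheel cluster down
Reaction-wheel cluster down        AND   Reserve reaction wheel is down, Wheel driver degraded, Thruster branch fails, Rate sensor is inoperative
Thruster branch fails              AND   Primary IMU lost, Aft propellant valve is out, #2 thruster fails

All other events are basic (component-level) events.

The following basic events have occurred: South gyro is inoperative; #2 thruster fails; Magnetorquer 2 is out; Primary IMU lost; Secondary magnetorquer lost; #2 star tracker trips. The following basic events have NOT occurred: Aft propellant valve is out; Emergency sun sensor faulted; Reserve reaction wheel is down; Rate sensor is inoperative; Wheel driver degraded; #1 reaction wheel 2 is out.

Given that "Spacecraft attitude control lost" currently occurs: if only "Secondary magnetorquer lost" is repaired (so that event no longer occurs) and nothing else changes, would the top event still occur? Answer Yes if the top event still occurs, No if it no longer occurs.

Counterfactual: set "Secondary magnetorquer lost" to not occurred.
Thruster branch fails [AND]: Primary IMU lost=occurs, Aft propellant valve is out=not, #2 thruster fails=occurs → not all inputs occur → does not occur.
Reaction-wheel cluster down [AND]: Reserve reaction wheel is down=not, Wheel driver degraded=not, Thruster branch fails=not, Rate sensor is inoperative=not → not all inputs occur → does not occur.
Momentum path unavailable [OR]: Secondary magnetorquer lost=not, Reaction-wheel cluster down=not → no input occurs → does not occur.
Sensor suite down [OR]: Momentum path unavailable=not, Emergency sun sensor faulted=not → no input occurs → does not occur.
Backup chain unavailable [OR]: #2 star tracker trips=occurs, South gyro is inoperative=occurs → at least one input occurs → occurs.
Control loop unavailable [AND]: Backup chain unavailable=occurs, Magnetorquer 2 is out=occurs, #1 reaction wheel 2 is out=not → not all inputs occur → does not occur.
Spacecraft attitude control lost [OR]: Sensor suite down=not, Control loop unavailable=not → no input occurs → does not occur.

No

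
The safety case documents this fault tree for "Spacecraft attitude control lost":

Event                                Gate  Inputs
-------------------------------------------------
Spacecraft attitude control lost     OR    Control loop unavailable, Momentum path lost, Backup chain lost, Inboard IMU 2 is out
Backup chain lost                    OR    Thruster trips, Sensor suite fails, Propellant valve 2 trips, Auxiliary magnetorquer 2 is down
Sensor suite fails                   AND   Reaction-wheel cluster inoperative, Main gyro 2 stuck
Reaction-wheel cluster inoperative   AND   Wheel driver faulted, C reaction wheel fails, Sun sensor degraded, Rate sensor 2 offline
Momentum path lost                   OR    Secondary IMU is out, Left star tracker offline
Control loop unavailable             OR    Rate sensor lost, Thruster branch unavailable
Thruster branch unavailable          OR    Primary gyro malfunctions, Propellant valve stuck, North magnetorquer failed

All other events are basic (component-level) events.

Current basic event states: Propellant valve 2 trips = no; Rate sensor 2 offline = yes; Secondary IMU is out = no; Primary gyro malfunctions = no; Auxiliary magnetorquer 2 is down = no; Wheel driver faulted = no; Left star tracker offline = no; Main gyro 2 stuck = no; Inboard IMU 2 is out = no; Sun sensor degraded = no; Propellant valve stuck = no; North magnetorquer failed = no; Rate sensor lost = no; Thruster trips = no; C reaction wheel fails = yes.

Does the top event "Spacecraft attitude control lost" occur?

No

Thruster branch unavailable [OR]: Primary gyro malfunctions=not, Propellant valve stuck=not, North magnetorquer failed=not → no input occurs → does not occur.
Control loop unavailable [OR]: Rate sensor lost=not, Thruster branch unavailable=not → no input occurs → does not occur.
Momentum path lost [OR]: Secondary IMU is out=not, Left star tracker offline=not → no input occurs → does not occur.
Reaction-wheel cluster inoperative [AND]: Wheel driver faulted=not, C reaction wheel fails=occurs, Sun sensor degraded=not, Rate sensor 2 offline=occurs → not all inputs occur → does not occur.
Sensor suite fails [AND]: Reaction-wheel cluster inoperative=not, Main gyro 2 stuck=not → not all inputs occur → does not occur.
Backup chain lost [OR]: Thruster trips=not, Sensor suite fails=not, Propellant valve 2 trips=not, Auxiliary magnetorquer 2 is down=not → no input occurs → does not occur.
Spacecraft attitude control lost [OR]: Control loop unavailable=not, Momentum path lost=not, Backup chain lost=not, Inboard IMU 2 is out=not → no input occurs → does not occur.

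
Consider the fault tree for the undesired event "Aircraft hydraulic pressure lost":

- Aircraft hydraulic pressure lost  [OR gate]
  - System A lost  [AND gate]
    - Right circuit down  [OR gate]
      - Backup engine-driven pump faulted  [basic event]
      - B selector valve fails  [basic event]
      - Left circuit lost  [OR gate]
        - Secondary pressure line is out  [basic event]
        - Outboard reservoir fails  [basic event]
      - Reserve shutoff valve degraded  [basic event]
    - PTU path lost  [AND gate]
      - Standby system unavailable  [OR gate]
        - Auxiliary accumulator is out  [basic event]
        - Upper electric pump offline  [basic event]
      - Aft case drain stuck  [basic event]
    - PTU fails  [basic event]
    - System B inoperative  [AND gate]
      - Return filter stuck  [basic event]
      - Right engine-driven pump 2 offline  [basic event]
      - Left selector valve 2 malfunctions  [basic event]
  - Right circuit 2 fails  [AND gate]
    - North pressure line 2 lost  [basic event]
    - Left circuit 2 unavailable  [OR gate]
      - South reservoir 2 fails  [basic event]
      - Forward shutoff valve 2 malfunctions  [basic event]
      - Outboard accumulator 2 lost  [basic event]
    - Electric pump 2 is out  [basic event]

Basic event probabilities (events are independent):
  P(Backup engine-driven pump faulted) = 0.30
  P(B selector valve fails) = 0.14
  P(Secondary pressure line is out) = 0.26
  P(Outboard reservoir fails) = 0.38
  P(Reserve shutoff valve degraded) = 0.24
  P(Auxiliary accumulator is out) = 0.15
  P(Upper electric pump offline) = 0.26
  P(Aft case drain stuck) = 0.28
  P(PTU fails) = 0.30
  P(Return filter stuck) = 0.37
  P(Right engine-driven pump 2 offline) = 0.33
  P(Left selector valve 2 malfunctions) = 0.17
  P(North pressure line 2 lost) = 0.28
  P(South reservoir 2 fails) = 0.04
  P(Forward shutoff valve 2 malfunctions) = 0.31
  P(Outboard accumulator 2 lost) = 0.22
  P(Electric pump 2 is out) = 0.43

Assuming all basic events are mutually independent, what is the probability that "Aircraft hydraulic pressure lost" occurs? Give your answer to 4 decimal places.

P(Left circuit lost) [OR] = 1 − (1−0.26) × (1−0.38) = 0.541200
P(Right circuit down) [OR] = 1 − (1−0.30) × (1−0.14) × (1−0.541200) × (1−0.24) = 0.790090
P(Standby system unavailable) [OR] = 1 − (1−0.15) × (1−0.26) = 0.371000
P(PTU path lost) [AND] = 0.371000 × 0.28 = 0.103880
P(System B inoperative) [AND] = 0.37 × 0.33 × 0.17 = 0.020757
P(System A lost) [AND] = 0.790090 × 0.103880 × 0.30 × 0.020757 = 0.000511
P(Left circuit 2 unavailable) [OR] = 1 − (1−0.04) × (1−0.31) × (1−0.22) = 0.483328
P(Right circuit 2 fails) [AND] = 0.28 × 0.483328 × 0.43 = 0.058193
P(Aircraft hydraulic pressure lost) [OR] = 1 − (1−0.000511) × (1−0.058193) = 0.058674
Rounded to 4 decimal places: P(Aircraft hydraulic pressure lost) ≈ 0.0587.

0.0587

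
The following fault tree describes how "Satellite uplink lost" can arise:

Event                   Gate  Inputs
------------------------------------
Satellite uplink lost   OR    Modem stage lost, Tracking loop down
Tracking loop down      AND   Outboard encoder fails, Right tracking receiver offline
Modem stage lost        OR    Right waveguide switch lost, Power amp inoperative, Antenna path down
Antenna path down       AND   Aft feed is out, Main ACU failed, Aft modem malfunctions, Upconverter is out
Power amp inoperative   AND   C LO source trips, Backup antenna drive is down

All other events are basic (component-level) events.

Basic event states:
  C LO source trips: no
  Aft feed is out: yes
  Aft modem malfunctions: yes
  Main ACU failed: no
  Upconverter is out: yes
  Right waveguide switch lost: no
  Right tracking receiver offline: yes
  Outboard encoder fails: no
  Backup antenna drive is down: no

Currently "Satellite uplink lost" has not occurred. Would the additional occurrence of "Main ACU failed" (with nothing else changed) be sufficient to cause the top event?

Yes

Counterfactual: set "Main ACU failed" to occurred.
Power amp inoperative [AND]: C LO source trips=not, Backup antenna drive is down=not → not all inputs occur → does not occur.
Antenna path down [AND]: Aft feed is out=occurs, Main ACU failed=occurs, Aft modem malfunctions=occurs, Upconverter is out=occurs → all inputs occur → occurs.
Modem stage lost [OR]: Right waveguide switch lost=not, Power amp inoperative=not, Antenna path down=occurs → at least one input occurs → occurs.
Tracking loop down [AND]: Outboard encoder fails=not, Right tracking receiver offline=occurs → not all inputs occur → does not occur.
Satellite uplink lost [OR]: Modem stage lost=occurs, Tracking loop down=not → at least one input occurs → occurs.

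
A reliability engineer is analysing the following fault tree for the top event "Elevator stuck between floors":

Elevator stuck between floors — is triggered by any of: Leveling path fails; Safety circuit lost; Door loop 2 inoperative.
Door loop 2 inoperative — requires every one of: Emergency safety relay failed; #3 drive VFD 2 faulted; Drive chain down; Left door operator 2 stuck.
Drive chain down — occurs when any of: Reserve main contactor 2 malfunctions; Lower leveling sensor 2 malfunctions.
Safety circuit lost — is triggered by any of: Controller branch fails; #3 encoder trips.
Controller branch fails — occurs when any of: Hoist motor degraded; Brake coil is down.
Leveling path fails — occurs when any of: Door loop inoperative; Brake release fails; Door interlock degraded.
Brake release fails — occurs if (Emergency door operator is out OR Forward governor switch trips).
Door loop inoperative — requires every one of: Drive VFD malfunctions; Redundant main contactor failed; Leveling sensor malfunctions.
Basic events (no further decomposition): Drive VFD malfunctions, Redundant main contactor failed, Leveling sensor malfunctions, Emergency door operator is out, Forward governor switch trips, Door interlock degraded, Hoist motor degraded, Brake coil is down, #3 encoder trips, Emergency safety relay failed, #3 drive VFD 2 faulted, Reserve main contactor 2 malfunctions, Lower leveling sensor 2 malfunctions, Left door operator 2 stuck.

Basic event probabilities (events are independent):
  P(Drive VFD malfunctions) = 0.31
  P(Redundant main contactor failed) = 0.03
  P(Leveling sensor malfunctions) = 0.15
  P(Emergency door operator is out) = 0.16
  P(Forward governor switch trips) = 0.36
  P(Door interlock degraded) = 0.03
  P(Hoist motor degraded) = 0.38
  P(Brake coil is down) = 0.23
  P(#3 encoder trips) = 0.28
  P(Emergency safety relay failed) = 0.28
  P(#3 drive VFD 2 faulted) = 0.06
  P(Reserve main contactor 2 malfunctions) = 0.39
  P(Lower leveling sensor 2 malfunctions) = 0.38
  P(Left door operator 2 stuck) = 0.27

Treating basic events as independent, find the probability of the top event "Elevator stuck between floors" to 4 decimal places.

0.8215

P(Door loop inoperative) [AND] = 0.31 × 0.03 × 0.15 = 0.001395
P(Brake release fails) [OR] = 1 − (1−0.16) × (1−0.36) = 0.462400
P(Leveling path fails) [OR] = 1 − (1−0.001395) × (1−0.462400) × (1−0.03) = 0.479255
P(Controller branch fails) [OR] = 1 − (1−0.38) × (1−0.23) = 0.522600
P(Safety circuit lost) [OR] = 1 − (1−0.522600) × (1−0.28) = 0.656272
P(Drive chain down) [OR] = 1 − (1−0.39) × (1−0.38) = 0.621800
P(Door loop 2 inoperative) [AND] = 0.28 × 0.06 × 0.621800 × 0.27 = 0.002820
P(Elevator stuck between floors) [OR] = 1 − (1−0.479255) × (1−0.656272) × (1−0.002820) = 0.821510
Rounded to 4 decimal places: P(Elevator stuck between floors) ≈ 0.8215.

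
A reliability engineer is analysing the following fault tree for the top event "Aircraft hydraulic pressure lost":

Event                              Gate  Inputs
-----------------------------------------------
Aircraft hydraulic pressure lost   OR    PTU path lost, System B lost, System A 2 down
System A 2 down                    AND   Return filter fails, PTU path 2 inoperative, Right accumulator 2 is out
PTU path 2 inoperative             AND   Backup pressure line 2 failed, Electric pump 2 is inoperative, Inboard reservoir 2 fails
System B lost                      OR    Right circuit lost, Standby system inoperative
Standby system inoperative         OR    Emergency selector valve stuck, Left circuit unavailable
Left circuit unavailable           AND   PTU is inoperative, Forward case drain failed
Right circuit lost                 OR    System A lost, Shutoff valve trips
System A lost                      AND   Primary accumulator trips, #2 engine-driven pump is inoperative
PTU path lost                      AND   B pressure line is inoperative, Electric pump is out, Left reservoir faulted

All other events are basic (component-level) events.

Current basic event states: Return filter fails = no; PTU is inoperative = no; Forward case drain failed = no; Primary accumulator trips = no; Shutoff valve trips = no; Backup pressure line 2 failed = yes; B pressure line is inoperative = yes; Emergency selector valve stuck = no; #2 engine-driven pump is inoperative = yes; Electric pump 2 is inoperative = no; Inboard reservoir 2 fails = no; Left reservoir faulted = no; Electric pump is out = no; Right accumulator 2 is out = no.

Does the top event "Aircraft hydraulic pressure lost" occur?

No

PTU path lost [AND]: B pressure line is inoperative=occurs, Electric pump is out=not, Left reservoir faulted=not → not all inputs occur → does not occur.
System A lost [AND]: Primary accumulator trips=not, #2 engine-driven pump is inoperative=occurs → not all inputs occur → does not occur.
Right circuit lost [OR]: System A lost=not, Shutoff valve trips=not → no input occurs → does not occur.
Left circuit unavailable [AND]: PTU is inoperative=not, Forward case drain failed=not → not all inputs occur → does not occur.
Standby system inoperative [OR]: Emergency selector valve stuck=not, Left circuit unavailable=not → no input occurs → does not occur.
System B lost [OR]: Right circuit lost=not, Standby system inoperative=not → no input occurs → does not occur.
PTU path 2 inoperative [AND]: Backup pressure line 2 failed=occurs, Electric pump 2 is inoperative=not, Inboard reservoir 2 fails=not → not all inputs occur → does not occur.
System A 2 down [AND]: Return filter fails=not, PTU path 2 inoperative=not, Right accumulator 2 is out=not → not all inputs occur → does not occur.
Aircraft hydraulic pressure lost [OR]: PTU path lost=not, System B lost=not, System A 2 down=not → no input occurs → does not occur.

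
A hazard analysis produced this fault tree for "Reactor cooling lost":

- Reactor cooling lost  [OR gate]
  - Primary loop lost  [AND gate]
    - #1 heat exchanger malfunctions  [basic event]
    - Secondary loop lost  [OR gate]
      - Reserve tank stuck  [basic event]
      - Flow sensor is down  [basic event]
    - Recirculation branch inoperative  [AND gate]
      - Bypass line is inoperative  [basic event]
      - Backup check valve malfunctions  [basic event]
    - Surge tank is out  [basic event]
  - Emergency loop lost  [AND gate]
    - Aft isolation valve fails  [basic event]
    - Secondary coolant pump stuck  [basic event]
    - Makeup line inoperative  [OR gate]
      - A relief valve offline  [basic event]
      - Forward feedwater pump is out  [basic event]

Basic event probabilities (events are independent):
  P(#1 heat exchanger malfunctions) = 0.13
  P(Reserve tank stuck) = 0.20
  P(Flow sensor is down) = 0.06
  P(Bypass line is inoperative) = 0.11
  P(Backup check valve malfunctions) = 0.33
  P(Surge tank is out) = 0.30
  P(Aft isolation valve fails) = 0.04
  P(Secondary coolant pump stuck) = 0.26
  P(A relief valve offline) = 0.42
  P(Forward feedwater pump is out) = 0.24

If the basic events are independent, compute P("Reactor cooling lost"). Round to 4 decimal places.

P(Secondary loop lost) [OR] = 1 − (1−0.20) × (1−0.06) = 0.248000
P(Recirculation branch inoperative) [AND] = 0.11 × 0.33 = 0.036300
P(Primary loop lost) [AND] = 0.13 × 0.248000 × 0.036300 × 0.30 = 0.000351
P(Makeup line inoperative) [OR] = 1 − (1−0.42) × (1−0.24) = 0.559200
P(Emergency loop lost) [AND] = 0.04 × 0.26 × 0.559200 = 0.005816
P(Reactor cooling lost) [OR] = 1 − (1−0.000351) × (1−0.005816) = 0.006165
Rounded to 4 decimal places: P(Reactor cooling lost) ≈ 0.0062.

0.0062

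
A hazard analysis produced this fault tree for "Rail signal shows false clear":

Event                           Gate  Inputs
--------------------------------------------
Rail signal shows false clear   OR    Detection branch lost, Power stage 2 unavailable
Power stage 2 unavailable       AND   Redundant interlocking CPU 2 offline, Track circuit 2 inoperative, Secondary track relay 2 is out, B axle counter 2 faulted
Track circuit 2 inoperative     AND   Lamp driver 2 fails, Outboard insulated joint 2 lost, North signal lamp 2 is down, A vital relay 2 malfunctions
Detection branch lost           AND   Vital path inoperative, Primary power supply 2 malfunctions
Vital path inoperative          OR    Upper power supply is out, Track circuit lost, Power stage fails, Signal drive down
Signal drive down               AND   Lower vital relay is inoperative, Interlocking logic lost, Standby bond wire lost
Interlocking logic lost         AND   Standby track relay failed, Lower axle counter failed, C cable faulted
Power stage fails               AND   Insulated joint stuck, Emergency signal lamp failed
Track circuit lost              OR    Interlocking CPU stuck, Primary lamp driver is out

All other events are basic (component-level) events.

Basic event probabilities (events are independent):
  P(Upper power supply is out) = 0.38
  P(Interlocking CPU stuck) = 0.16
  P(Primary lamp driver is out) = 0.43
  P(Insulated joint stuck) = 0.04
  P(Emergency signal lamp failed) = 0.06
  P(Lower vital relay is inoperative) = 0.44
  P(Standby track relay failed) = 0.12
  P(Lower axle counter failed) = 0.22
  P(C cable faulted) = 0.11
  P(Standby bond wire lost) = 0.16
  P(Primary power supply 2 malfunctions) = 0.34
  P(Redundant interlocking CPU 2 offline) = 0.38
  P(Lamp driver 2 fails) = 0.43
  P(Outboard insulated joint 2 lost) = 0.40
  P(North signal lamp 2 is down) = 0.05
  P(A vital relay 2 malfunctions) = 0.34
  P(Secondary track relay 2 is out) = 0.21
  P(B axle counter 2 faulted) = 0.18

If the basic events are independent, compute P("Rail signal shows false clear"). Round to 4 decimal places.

0.2394

P(Track circuit lost) [OR] = 1 − (1−0.16) × (1−0.43) = 0.521200
P(Power stage fails) [AND] = 0.04 × 0.06 = 0.002400
P(Interlocking logic lost) [AND] = 0.12 × 0.22 × 0.11 = 0.002904
P(Signal drive down) [AND] = 0.44 × 0.002904 × 0.16 = 0.000204
P(Vital path inoperative) [OR] = 1 − (1−0.38) × (1−0.521200) × (1−0.002400) × (1−0.000204) = 0.703917
P(Detection branch lost) [AND] = 0.703917 × 0.34 = 0.239332
P(Track circuit 2 inoperative) [AND] = 0.43 × 0.40 × 0.05 × 0.34 = 0.002924
P(Power stage 2 unavailable) [AND] = 0.38 × 0.002924 × 0.21 × 0.18 = 0.000042
P(Rail signal shows false clear) [OR] = 1 − (1−0.239332) × (1−0.000042) = 0.239364
Rounded to 4 decimal places: P(Rail signal shows false clear) ≈ 0.2394.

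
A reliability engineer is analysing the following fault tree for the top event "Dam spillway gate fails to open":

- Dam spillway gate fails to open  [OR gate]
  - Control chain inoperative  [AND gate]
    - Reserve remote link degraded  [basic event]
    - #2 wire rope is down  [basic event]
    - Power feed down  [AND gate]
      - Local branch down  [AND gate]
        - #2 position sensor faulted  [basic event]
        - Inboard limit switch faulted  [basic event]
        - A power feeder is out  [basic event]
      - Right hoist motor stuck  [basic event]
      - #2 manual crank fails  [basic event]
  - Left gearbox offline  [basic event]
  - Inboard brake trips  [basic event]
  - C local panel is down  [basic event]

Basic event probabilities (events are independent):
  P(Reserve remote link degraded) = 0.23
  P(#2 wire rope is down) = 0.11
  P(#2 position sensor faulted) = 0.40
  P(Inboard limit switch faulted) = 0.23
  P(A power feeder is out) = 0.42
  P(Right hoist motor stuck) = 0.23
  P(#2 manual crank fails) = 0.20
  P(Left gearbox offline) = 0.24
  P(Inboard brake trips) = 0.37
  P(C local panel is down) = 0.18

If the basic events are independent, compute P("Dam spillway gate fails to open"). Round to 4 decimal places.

0.6074

P(Local branch down) [AND] = 0.40 × 0.23 × 0.42 = 0.038640
P(Power feed down) [AND] = 0.038640 × 0.23 × 0.20 = 0.001777
P(Control chain inoperative) [AND] = 0.23 × 0.11 × 0.001777 = 0.000045
P(Dam spillway gate fails to open) [OR] = 1 − (1−0.000045) × (1−0.24) × (1−0.37) × (1−0.18) = 0.607402
Rounded to 4 decimal places: P(Dam spillway gate fails to open) ≈ 0.6074.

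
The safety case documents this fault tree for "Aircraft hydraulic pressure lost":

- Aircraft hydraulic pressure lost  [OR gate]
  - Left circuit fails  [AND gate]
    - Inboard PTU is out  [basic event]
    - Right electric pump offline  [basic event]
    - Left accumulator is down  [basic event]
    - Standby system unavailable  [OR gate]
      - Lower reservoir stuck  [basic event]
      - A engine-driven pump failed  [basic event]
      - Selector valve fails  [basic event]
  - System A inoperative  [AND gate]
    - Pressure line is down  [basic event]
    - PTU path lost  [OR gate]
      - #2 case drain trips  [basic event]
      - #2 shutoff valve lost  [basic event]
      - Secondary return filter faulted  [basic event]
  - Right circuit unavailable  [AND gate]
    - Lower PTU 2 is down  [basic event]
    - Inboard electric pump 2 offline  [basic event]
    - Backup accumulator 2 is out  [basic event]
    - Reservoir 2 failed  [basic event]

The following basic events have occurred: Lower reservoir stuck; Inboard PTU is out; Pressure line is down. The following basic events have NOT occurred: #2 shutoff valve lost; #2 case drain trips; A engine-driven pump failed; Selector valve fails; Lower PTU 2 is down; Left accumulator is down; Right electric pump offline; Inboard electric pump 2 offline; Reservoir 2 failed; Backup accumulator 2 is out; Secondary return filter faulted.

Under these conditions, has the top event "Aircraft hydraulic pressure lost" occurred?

No

Standby system unavailable [OR]: Lower reservoir stuck=occurs, A engine-driven pump failed=not, Selector valve fails=not → at least one input occurs → occurs.
Left circuit fails [AND]: Inboard PTU is out=occurs, Right electric pump offline=not, Left accumulator is down=not, Standby system unavailable=occurs → not all inputs occur → does not occur.
PTU path lost [OR]: #2 case drain trips=not, #2 shutoff valve lost=not, Secondary return filter faulted=not → no input occurs → does not occur.
System A inoperative [AND]: Pressure line is down=occurs, PTU path lost=not → not all inputs occur → does not occur.
Right circuit unavailable [AND]: Lower PTU 2 is down=not, Inboard electric pump 2 offline=not, Backup accumulator 2 is out=not, Reservoir 2 failed=not → not all inputs occur → does not occur.
Aircraft hydraulic pressure lost [OR]: Left circuit fails=not, System A inoperative=not, Right circuit unavailable=not → no input occurs → does not occur.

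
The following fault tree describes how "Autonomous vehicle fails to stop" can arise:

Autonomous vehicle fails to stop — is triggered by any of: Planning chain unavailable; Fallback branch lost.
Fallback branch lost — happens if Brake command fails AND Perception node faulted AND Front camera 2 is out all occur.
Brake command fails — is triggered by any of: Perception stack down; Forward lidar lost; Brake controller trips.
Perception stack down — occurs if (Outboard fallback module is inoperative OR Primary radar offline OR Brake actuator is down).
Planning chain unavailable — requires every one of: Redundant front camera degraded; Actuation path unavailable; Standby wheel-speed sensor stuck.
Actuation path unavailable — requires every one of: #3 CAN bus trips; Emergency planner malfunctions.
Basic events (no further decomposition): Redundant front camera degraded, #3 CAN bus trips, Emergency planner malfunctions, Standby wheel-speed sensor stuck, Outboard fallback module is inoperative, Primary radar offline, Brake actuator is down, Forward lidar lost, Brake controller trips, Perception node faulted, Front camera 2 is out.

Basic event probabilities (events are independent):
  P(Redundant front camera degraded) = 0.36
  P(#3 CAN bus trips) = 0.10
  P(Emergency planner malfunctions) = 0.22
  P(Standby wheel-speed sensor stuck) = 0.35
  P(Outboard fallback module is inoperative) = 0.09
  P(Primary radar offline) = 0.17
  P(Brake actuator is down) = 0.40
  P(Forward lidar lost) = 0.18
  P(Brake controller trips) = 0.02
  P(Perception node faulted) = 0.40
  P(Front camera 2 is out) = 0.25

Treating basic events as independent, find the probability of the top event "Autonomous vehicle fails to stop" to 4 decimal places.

0.0662

P(Actuation path unavailable) [AND] = 0.10 × 0.22 = 0.022000
P(Planning chain unavailable) [AND] = 0.36 × 0.022000 × 0.35 = 0.002772
P(Perception stack down) [OR] = 1 − (1−0.09) × (1−0.17) × (1−0.40) = 0.546820
P(Brake command fails) [OR] = 1 − (1−0.546820) × (1−0.18) × (1−0.02) = 0.635825
P(Fallback branch lost) [AND] = 0.635825 × 0.40 × 0.25 = 0.063583
P(Autonomous vehicle fails to stop) [OR] = 1 − (1−0.002772) × (1−0.063583) = 0.066179
Rounded to 4 decimal places: P(Autonomous vehicle fails to stop) ≈ 0.0662.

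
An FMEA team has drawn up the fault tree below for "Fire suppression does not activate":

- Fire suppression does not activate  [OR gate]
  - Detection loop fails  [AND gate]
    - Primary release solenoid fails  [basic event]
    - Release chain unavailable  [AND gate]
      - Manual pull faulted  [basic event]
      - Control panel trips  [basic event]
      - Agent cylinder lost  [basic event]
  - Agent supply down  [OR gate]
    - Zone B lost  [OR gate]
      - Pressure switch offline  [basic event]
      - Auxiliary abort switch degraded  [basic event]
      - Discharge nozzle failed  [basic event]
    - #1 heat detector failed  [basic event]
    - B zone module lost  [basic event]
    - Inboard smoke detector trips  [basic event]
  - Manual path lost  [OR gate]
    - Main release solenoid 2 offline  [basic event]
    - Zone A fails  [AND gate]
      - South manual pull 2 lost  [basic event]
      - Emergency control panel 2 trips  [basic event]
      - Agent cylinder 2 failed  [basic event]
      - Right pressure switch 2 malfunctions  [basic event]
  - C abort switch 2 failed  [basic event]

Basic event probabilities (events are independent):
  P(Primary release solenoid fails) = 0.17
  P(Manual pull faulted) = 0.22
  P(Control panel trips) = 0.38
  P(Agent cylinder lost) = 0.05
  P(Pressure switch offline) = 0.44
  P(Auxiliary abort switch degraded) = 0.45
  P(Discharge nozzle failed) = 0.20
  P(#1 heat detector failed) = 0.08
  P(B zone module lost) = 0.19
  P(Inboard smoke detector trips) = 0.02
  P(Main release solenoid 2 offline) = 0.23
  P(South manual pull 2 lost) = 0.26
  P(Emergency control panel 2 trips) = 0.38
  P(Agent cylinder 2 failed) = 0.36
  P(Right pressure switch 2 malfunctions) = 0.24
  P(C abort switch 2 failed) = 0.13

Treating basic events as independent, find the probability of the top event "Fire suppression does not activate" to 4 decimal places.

0.8806

P(Release chain unavailable) [AND] = 0.22 × 0.38 × 0.05 = 0.004180
P(Detection loop fails) [AND] = 0.17 × 0.004180 = 0.000711
P(Zone B lost) [OR] = 1 − (1−0.44) × (1−0.45) × (1−0.20) = 0.753600
P(Agent supply down) [OR] = 1 − (1−0.753600) × (1−0.08) × (1−0.19) × (1−0.02) = 0.820055
P(Zone A fails) [AND] = 0.26 × 0.38 × 0.36 × 0.24 = 0.008536
P(Manual path lost) [OR] = 1 − (1−0.23) × (1−0.008536) = 0.236573
P(Fire suppression does not activate) [OR] = 1 − (1−0.000711) × (1−0.820055) × (1−0.236573) × (1−0.13) = 0.880569
Rounded to 4 decimal places: P(Fire suppression does not activate) ≈ 0.8806.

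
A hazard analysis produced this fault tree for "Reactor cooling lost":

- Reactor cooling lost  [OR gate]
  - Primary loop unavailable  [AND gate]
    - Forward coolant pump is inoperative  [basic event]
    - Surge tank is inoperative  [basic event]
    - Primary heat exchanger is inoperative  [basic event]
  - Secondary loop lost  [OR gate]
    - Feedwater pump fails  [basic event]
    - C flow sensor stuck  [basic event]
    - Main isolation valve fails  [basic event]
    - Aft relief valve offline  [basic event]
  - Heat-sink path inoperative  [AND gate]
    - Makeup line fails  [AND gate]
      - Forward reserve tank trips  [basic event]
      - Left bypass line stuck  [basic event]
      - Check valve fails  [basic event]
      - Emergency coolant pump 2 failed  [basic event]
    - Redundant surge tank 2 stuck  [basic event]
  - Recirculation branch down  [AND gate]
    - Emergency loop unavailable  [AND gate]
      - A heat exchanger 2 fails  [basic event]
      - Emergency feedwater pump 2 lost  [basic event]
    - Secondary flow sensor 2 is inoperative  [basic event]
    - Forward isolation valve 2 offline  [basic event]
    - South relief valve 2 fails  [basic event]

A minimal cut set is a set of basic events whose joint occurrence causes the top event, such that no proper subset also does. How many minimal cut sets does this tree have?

Primary loop unavailable [AND]: one cut set from each child combined → 1 × 1 × 1 = 1 cut set(s).
Secondary loop lost [OR]: union of children's cut sets → 4 cut set(s).
Makeup line fails [AND]: one cut set from each child combined → 1 × 1 × 1 × 1 = 1 cut set(s).
Heat-sink path inoperative [AND]: one cut set from each child combined → 1 × 1 = 1 cut set(s).
Emergency loop unavailable [AND]: one cut set from each child combined → 1 × 1 = 1 cut set(s).
Recirculation branch down [AND]: one cut set from each child combined → 1 × 1 × 1 × 1 = 1 cut set(s).
Reactor cooling lost [OR]: union of children's cut sets → 7 cut set(s).
Minimal cut sets: {Forward coolant pump is inoperative, Primary heat exchanger is inoperative, Surge tank is inoperative}; {Feedwater pump fails}; {C flow sensor stuck}; {Main isolation valve fails}; {Aft relief valve offline}; {Check valve fails, Emergency coolant pump 2 failed, Forward reserve tank trips, Left bypass line stuck, Redundant surge tank 2 stuck}; {A heat exchanger 2 fails, Emergency feedwater pump 2 lost, Forward isolation valve 2 offline, Secondary flow sensor 2 is inoperative, South relief valve 2 fails}.

7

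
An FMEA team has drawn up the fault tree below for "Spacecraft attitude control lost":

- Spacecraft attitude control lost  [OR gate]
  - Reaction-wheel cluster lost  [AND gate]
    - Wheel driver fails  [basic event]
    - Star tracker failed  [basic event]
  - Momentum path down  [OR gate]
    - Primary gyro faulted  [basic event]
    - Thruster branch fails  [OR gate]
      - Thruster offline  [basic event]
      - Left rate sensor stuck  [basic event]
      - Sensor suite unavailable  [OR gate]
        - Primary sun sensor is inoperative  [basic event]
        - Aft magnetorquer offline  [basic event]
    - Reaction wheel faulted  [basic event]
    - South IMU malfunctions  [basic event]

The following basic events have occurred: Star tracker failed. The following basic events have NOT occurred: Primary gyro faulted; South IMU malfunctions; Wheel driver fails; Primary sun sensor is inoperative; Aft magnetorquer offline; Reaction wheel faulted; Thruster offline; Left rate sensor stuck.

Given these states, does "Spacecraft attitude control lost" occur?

No

Reaction-wheel cluster lost [AND]: Wheel driver fails=not, Star tracker failed=occurs → not all inputs occur → does not occur.
Sensor suite unavailable [OR]: Primary sun sensor is inoperative=not, Aft magnetorquer offline=not → no input occurs → does not occur.
Thruster branch fails [OR]: Thruster offline=not, Left rate sensor stuck=not, Sensor suite unavailable=not → no input occurs → does not occur.
Momentum path down [OR]: Primary gyro faulted=not, Thruster branch fails=not, Reaction wheel faulted=not, South IMU malfunctions=not → no input occurs → does not occur.
Spacecraft attitude control lost [OR]: Reaction-wheel cluster lost=not, Momentum path down=not → no input occurs → does not occur.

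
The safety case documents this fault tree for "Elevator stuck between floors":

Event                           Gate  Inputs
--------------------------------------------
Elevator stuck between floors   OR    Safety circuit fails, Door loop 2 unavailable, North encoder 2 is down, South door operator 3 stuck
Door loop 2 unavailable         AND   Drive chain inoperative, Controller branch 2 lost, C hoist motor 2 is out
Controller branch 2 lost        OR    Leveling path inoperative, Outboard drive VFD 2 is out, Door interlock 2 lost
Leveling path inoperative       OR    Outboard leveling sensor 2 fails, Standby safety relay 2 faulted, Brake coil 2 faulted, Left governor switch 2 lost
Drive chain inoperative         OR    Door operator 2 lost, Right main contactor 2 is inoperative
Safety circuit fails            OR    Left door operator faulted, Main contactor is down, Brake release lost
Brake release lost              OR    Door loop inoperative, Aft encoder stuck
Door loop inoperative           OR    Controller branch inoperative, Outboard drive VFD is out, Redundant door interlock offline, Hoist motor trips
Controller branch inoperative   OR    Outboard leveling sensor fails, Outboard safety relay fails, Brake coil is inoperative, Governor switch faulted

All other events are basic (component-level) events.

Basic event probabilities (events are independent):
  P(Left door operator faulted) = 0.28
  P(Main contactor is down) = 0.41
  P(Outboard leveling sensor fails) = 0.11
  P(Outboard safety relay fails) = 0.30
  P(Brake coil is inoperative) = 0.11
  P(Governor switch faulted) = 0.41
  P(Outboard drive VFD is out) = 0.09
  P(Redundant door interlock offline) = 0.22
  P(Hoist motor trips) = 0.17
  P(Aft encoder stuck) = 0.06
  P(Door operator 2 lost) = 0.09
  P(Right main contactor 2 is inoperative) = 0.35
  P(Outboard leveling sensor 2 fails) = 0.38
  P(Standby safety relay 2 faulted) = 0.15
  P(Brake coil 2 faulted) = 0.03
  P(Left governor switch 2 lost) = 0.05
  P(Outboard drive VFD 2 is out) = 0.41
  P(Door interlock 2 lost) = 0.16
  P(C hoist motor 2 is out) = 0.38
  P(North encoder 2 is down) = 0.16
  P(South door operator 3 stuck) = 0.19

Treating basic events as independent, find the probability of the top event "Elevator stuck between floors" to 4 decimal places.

P(Controller branch inoperative) [OR] = 1 − (1−0.11) × (1−0.30) × (1−0.11) × (1−0.41) = 0.672863
P(Door loop inoperative) [OR] = 1 − (1−0.672863) × (1−0.09) × (1−0.22) × (1−0.17) = 0.807272
P(Brake release lost) [OR] = 1 − (1−0.807272) × (1−0.06) = 0.818836
P(Safety circuit fails) [OR] = 1 − (1−0.28) × (1−0.41) × (1−0.818836) = 0.923042
P(Drive chain inoperative) [OR] = 1 − (1−0.09) × (1−0.35) = 0.408500
P(Leveling path inoperative) [OR] = 1 − (1−0.38) × (1−0.15) × (1−0.03) × (1−0.05) = 0.514370
P(Controller branch 2 lost) [OR] = 1 − (1−0.514370) × (1−0.41) × (1−0.16) = 0.759322
P(Door loop 2 unavailable) [AND] = 0.408500 × 0.759322 × 0.38 = 0.117870
P(Elevator stuck between floors) [OR] = 1 − (1−0.923042) × (1−0.117870) × (1−0.16) × (1−0.19) = 0.953810
Rounded to 4 decimal places: P(Elevator stuck between floors) ≈ 0.9538.

0.9538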